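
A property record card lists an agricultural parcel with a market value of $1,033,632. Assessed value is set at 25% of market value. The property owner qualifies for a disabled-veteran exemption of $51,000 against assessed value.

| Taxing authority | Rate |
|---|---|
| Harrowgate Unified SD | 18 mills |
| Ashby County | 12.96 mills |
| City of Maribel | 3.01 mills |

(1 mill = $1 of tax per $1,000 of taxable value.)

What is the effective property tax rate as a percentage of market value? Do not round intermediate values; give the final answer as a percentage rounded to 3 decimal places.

0.682%

Assessed value = $1,033,632 × 0.25 = $258,408
Taxable value = $258,408 − $51,000 = $207,408
Harrowgate Unified SD: $207,408 × 0.018 = $3,733.344
Ashby County: $207,408 × 0.01296 = $2,688.00768
City of Maribel: $207,408 × 0.00301 = $624.29808
Total tax = $7,045.64976
Effective rate = $7,045.64976 ÷ $1,033,632 = 0.682% of market value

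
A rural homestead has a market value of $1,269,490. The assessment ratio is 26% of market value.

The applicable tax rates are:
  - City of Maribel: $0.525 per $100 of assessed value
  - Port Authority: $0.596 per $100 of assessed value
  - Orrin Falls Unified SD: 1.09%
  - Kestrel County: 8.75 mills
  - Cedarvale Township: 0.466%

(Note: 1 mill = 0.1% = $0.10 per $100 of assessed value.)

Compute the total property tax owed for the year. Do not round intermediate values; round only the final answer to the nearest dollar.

Assessed value = $1,269,490 × 0.26 = $330,067.4
City of Maribel: $330,067.4 × 0.00525 = $1,732.85385
Port Authority: $330,067.4 × 0.00596 = $1,967.201704
Orrin Falls Unified SD: $330,067.4 × 0.0109 = $3,597.73466
Kestrel County: $330,067.4 × 0.00875 = $2,888.08975
Cedarvale Township: $330,067.4 × 0.00466 = $1,538.114084
Total = $11,723.994048

$11,724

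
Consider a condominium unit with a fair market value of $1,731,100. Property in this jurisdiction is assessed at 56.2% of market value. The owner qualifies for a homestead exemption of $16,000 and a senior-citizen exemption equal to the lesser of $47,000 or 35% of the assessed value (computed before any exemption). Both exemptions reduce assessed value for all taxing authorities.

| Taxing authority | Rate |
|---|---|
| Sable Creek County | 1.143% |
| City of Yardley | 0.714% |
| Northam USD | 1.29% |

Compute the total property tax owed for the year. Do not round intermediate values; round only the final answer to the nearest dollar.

$28,634

Assessed value = $1,731,100 × 0.562 = $972,878.2
Senior-citizen exemption = min($47,000, 35% × $972,878.2) = min($47,000, $340,507.37) = $47,000 (dollar cap binds)
Taxable value = $972,878.2 − $16,000 − $47,000 = $909,878.2
Sable Creek County: $909,878.2 × 0.01143 = $10,399.907826
City of Yardley: $909,878.2 × 0.00714 = $6,496.530348
Northam USD: $909,878.2 × 0.0129 = $11,737.42878
Total = $28,633.866954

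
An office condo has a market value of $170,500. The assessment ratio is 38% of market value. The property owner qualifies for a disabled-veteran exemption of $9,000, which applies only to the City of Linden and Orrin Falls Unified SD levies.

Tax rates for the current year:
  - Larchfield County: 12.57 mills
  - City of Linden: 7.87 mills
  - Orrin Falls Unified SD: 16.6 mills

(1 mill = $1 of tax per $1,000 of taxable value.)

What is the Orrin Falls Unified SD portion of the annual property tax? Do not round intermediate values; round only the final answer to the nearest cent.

$926.11

Assessed value = $170,500 × 0.38 = $64,790
Orrin Falls Unified SD taxable value = $64,790 − $9,000 = $55,790
Orrin Falls Unified SD levy = $55,790 × 0.0166 = $926.114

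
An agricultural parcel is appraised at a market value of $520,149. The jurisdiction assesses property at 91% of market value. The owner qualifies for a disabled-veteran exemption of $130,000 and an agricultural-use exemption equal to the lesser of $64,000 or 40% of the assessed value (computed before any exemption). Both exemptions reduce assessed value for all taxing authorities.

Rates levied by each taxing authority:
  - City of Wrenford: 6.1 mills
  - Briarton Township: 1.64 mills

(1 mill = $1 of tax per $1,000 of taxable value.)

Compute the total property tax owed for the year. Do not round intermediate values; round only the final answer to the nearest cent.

$2,162.06

Assessed value = $520,149 × 0.91 = $473,335.59
Agricultural-use exemption = min($64,000, 40% × $473,335.59) = min($64,000, $189,334.236) = $64,000 (dollar cap binds)
Taxable value = $473,335.59 − $130,000 − $64,000 = $279,335.59
City of Wrenford: $279,335.59 × 0.0061 = $1,703.947099
Briarton Township: $279,335.59 × 0.00164 = $458.1103676
Total = $2,162.0574666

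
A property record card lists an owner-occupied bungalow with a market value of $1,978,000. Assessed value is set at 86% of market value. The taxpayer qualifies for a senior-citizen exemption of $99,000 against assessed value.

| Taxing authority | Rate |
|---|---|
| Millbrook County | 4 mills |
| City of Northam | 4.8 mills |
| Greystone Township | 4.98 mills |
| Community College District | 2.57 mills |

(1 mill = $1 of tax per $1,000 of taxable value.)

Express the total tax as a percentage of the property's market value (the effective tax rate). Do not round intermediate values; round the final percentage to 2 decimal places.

1.32%

Assessed value = $1,978,000 × 0.86 = $1,701,080
Taxable value = $1,701,080 − $99,000 = $1,602,080
Millbrook County: $1,602,080 × 0.004 = $6,408.32
City of Northam: $1,602,080 × 0.0048 = $7,689.984
Greystone Township: $1,602,080 × 0.00498 = $7,978.3584
Community College District: $1,602,080 × 0.00257 = $4,117.3456
Total tax = $26,194.008
Effective rate = $26,194.008 ÷ $1,978,000 = 1.32% of market value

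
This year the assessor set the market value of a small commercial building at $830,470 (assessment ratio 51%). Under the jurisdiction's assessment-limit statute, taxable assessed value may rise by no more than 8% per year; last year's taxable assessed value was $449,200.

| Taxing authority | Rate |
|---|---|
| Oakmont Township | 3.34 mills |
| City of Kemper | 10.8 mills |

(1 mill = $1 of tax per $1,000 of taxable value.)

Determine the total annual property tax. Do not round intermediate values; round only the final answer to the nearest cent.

Uncapped assessed value = $830,470 × 0.51 = $423,539.7
Cap limit = $449,200 × 1.08 = $485,136
Taxable assessed value = min($423,539.7, $485,136) = $423,539.7 (cap does not bind)
Oakmont Township: $423,539.7 × 0.00334 = $1,414.622598
City of Kemper: $423,539.7 × 0.0108 = $4,574.22876
Total = $5,988.851358

$5,988.85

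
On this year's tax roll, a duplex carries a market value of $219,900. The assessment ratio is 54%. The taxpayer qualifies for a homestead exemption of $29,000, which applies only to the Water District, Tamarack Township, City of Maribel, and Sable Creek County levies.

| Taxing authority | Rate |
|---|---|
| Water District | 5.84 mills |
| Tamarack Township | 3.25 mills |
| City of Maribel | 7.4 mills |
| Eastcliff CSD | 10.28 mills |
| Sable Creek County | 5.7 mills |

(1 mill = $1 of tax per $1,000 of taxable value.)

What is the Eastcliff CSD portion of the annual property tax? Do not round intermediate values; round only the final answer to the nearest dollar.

Assessed value = $219,900 × 0.54 = $118,746
Eastcliff CSD taxable value = $118,746 (exemption does not apply)
Eastcliff CSD levy = $118,746 × 0.01028 = $1,220.70888

$1,221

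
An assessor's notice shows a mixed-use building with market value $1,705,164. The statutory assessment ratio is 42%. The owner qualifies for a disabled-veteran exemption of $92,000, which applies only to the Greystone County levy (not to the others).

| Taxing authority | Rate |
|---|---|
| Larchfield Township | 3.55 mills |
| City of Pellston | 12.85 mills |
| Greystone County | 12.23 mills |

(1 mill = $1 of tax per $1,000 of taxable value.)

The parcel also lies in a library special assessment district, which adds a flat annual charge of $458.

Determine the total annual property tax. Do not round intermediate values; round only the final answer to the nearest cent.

$19,836.76

Assessed value = $1,705,164 × 0.42 = $716,168.88
Larchfield Township: $716,168.88 × 0.00355 = $2,542.399524
City of Pellston: $716,168.88 × 0.01285 = $9,202.770108
Greystone County: ($716,168.88 − $92,000) × 0.01223 = $624,168.88 × 0.01223 = $7,633.5854024
Levies subtotal = $19,378.7550344
Total = $19,378.7550344 + $458 = $19,836.7550344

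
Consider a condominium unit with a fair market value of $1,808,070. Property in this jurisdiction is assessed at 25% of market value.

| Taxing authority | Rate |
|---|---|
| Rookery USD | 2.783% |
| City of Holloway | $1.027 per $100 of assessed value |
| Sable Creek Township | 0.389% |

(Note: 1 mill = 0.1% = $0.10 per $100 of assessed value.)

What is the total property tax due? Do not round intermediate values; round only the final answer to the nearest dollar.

$18,980

Assessed value = $1,808,070 × 0.25 = $452,017.5
Rookery USD: $452,017.5 × 0.02783 = $12,579.647025
City of Holloway: $452,017.5 × 0.01027 = $4,642.219725
Sable Creek Township: $452,017.5 × 0.00389 = $1,758.348075
Total = $18,980.214825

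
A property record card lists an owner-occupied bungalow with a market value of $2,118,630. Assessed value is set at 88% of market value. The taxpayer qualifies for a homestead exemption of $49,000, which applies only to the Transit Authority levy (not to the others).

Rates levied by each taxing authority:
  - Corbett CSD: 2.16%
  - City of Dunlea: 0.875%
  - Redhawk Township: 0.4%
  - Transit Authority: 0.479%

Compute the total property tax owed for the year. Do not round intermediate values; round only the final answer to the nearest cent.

Assessed value = $2,118,630 × 0.88 = $1,864,394.4
Corbett CSD: $1,864,394.4 × 0.0216 = $40,270.91904
City of Dunlea: $1,864,394.4 × 0.00875 = $16,313.451
Redhawk Township: $1,864,394.4 × 0.004 = $7,457.5776
Transit Authority: ($1,864,394.4 − $49,000) × 0.00479 = $1,815,394.4 × 0.00479 = $8,695.739176
Total = $72,737.686816

$72,737.69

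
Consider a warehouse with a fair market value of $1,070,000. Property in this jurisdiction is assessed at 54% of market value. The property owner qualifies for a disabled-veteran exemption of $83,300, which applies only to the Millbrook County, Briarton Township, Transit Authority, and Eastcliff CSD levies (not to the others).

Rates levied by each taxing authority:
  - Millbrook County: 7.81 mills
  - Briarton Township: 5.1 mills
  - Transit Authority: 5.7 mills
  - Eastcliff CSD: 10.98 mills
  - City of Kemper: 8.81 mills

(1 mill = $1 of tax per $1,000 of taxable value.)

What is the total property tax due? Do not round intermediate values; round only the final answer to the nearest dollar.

$19,723

Assessed value = $1,070,000 × 0.54 = $577,800
Millbrook County: ($577,800 − $83,300) × 0.00781 = $494,500 × 0.00781 = $3,862.045
Briarton Township: ($577,800 − $83,300) × 0.0051 = $494,500 × 0.0051 = $2,521.95
Transit Authority: ($577,800 − $83,300) × 0.0057 = $494,500 × 0.0057 = $2,818.65
Eastcliff CSD: ($577,800 − $83,300) × 0.01098 = $494,500 × 0.01098 = $5,429.61
City of Kemper: $577,800 × 0.00881 = $5,090.418
Total = $19,722.673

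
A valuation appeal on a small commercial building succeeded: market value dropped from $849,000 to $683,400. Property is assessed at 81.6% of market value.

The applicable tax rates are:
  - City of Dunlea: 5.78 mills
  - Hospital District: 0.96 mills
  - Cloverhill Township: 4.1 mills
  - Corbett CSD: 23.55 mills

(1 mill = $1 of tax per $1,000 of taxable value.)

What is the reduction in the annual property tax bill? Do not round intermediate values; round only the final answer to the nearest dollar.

Old assessed value = $849,000 × 0.816 = $692,784
New assessed value = $683,400 × 0.816 = $557,654.4
Combined rate = 0.00578 + 0.00096 + 0.0041 + 0.02355 = 0.03439
Old tax = $692,784 × 0.03439 = $23,824.84176
New tax = $557,654.4 × 0.03439 = $19,177.734816
Reduction = $23,824.84176 − $19,177.734816 = $4,647.106944

$4,647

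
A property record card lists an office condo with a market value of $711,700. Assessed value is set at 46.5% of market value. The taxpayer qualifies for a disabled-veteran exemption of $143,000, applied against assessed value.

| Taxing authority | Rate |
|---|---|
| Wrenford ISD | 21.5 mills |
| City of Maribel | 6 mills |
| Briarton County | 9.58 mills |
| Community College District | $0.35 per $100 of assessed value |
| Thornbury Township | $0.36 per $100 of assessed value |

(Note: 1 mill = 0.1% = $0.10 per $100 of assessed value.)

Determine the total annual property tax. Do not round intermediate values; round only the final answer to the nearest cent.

$8,303.21

Assessed value = $711,700 × 0.465 = $330,940.5
Taxable value = $330,940.5 − $143,000 = $187,940.5
Wrenford ISD: $187,940.5 × 0.0215 = $4,040.72075
City of Maribel: $187,940.5 × 0.006 = $1,127.643
Briarton County: $187,940.5 × 0.00958 = $1,800.46999
Community College District: $187,940.5 × 0.0035 = $657.79175
Thornbury Township: $187,940.5 × 0.0036 = $676.5858
Total = $8,303.21129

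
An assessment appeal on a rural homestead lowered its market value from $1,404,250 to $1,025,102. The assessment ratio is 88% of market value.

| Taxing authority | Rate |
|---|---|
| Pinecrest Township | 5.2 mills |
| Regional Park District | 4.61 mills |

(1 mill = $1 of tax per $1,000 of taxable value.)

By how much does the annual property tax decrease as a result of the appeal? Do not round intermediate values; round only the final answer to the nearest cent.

Old assessed value = $1,404,250 × 0.88 = $1,235,740
New assessed value = $1,025,102 × 0.88 = $902,089.76
Combined rate = 0.0052 + 0.00461 = 0.00981
Old tax = $1,235,740 × 0.00981 = $12,122.6094
New tax = $902,089.76 × 0.00981 = $8,849.5005456
Reduction = $12,122.6094 − $8,849.5005456 = $3,273.1088544

$3,273.11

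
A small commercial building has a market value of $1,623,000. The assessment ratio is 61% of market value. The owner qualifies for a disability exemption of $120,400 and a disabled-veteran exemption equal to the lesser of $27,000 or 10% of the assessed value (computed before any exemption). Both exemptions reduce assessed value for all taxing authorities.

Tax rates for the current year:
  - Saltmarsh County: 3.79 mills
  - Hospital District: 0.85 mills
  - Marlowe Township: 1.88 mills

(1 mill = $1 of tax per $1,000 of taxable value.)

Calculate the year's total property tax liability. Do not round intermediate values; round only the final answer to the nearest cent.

$5,493.95

Assessed value = $1,623,000 × 0.61 = $990,030
Disabled-veteran exemption = min($27,000, 10% × $990,030) = min($27,000, $99,003) = $27,000 (dollar cap binds)
Taxable value = $990,030 − $120,400 − $27,000 = $842,630
Saltmarsh County: $842,630 × 0.00379 = $3,193.5677
Hospital District: $842,630 × 0.00085 = $716.2355
Marlowe Township: $842,630 × 0.00188 = $1,584.1444
Total = $5,493.9476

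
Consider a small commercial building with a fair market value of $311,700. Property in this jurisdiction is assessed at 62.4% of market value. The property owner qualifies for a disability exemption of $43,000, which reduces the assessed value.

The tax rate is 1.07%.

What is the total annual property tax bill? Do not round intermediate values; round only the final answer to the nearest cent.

$1,621.06

Assessed value = $311,700 × 0.624 = $194,500.8
Taxable value = $194,500.8 − $43,000 = $151,500.8
Tax = $151,500.8 × 0.0107 = $1,621.05856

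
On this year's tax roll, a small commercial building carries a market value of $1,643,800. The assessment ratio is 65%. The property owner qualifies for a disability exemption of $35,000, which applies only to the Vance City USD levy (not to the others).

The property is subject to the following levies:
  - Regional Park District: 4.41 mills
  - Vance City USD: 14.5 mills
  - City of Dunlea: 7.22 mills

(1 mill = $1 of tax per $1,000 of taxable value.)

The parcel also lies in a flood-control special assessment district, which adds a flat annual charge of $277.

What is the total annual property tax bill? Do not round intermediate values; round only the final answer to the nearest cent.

Assessed value = $1,643,800 × 0.65 = $1,068,470
Regional Park District: $1,068,470 × 0.00441 = $4,711.9527
Vance City USD: ($1,068,470 − $35,000) × 0.0145 = $1,033,470 × 0.0145 = $14,985.315
City of Dunlea: $1,068,470 × 0.00722 = $7,714.3534
Levies subtotal = $27,411.6211
Total = $27,411.6211 + $277 = $27,688.6211

$27,688.62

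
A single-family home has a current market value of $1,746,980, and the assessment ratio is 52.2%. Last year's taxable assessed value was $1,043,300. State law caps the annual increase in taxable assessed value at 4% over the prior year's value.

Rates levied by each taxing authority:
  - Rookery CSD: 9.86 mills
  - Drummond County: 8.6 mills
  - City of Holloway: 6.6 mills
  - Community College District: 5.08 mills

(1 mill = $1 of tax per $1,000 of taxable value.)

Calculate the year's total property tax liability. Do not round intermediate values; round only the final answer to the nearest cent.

Uncapped assessed value = $1,746,980 × 0.522 = $911,923.56
Cap limit = $1,043,300 × 1.04 = $1,085,032
Taxable assessed value = min($911,923.56, $1,085,032) = $911,923.56 (cap does not bind)
Rookery CSD: $911,923.56 × 0.00986 = $8,991.5663016
Drummond County: $911,923.56 × 0.0086 = $7,842.542616
City of Holloway: $911,923.56 × 0.0066 = $6,018.695496
Community College District: $911,923.56 × 0.00508 = $4,632.5716848
Total = $27,485.3760984

$27,485.38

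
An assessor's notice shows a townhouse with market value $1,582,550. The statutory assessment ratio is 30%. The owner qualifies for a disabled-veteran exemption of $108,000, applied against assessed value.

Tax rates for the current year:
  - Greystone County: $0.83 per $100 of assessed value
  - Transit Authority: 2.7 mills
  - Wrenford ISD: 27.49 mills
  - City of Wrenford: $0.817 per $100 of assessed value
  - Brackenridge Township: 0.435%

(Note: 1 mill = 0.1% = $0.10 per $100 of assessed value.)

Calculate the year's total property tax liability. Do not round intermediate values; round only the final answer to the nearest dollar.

$18,709

Assessed value = $1,582,550 × 0.3 = $474,765
Taxable value = $474,765 − $108,000 = $366,765
Greystone County: $366,765 × 0.0083 = $3,044.1495
Transit Authority: $366,765 × 0.0027 = $990.2655
Wrenford ISD: $366,765 × 0.02749 = $10,082.36985
City of Wrenford: $366,765 × 0.00817 = $2,996.47005
Brackenridge Township: $366,765 × 0.00435 = $1,595.42775
Total = $18,708.68265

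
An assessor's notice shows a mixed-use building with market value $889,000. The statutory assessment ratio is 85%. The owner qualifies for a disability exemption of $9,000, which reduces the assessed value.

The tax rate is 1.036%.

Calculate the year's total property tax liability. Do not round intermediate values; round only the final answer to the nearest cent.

$7,735.29

Assessed value = $889,000 × 0.85 = $755,650
Taxable value = $755,650 − $9,000 = $746,650
Tax = $746,650 × 0.01036 = $7,735.294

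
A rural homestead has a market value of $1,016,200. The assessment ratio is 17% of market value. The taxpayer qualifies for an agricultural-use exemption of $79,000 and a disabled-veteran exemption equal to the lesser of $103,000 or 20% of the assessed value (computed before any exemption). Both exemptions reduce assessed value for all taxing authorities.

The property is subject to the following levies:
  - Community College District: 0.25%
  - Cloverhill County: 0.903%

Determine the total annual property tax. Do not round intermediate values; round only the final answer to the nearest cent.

Assessed value = $1,016,200 × 0.17 = $172,754
Disabled-veteran exemption = min($103,000, 20% × $172,754) = min($103,000, $34,550.8) = $34,550.8 (percentage binds)
Taxable value = $172,754 − $79,000 − $34,550.8 = $59,203.2
Community College District: $59,203.2 × 0.0025 = $148.008
Cloverhill County: $59,203.2 × 0.00903 = $534.604896
Total = $682.612896

$682.61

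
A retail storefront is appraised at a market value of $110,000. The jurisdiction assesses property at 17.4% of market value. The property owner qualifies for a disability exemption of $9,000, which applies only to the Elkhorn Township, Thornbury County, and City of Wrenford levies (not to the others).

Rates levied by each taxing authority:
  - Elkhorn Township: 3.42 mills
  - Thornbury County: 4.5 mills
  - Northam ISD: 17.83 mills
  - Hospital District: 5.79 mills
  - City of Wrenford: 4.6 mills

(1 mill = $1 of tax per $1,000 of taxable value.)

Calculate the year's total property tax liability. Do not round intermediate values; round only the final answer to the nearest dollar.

Assessed value = $110,000 × 0.174 = $19,140
Elkhorn Township: ($19,140 − $9,000) × 0.00342 = $10,140 × 0.00342 = $34.6788
Thornbury County: ($19,140 − $9,000) × 0.0045 = $10,140 × 0.0045 = $45.63
Northam ISD: $19,140 × 0.01783 = $341.2662
Hospital District: $19,140 × 0.00579 = $110.8206
City of Wrenford: ($19,140 − $9,000) × 0.0046 = $10,140 × 0.0046 = $46.644
Total = $579.0396

$579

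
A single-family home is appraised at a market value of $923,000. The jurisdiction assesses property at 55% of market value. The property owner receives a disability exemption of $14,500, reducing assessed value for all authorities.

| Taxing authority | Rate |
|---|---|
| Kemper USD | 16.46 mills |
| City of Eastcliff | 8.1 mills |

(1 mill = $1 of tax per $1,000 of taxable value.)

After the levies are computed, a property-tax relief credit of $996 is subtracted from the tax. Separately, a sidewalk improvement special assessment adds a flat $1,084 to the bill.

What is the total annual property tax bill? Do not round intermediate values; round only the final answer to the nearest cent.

Assessed value = $923,000 × 0.55 = $507,650
Taxable value = $507,650 − $14,500 = $493,150
Kemper USD: $493,150 × 0.01646 = $8,117.249
City of Eastcliff: $493,150 × 0.0081 = $3,994.515
Levies subtotal = $12,111.764
After credit = $12,111.764 − $996 = $11,115.764
Total = $11,115.764 + $1,084 = $12,199.764

$12,199.76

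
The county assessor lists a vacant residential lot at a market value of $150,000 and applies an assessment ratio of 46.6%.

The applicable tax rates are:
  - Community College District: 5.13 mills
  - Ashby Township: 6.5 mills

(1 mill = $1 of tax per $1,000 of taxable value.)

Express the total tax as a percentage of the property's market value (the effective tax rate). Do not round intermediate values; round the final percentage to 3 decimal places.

0.542%

Assessed value = $150,000 × 0.466 = $69,900
Community College District: $69,900 × 0.00513 = $358.587
Ashby Township: $69,900 × 0.0065 = $454.35
Total tax = $812.937
Effective rate = $812.937 ÷ $150,000 = 0.542% of market value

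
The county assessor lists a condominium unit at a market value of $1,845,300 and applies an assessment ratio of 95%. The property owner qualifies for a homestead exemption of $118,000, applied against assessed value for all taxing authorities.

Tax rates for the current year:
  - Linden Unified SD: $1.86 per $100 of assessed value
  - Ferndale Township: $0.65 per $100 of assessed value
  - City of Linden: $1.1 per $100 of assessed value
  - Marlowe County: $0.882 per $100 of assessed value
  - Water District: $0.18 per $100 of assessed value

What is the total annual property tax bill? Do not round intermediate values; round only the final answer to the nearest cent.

$76,388.84

Assessed value = $1,845,300 × 0.95 = $1,753,035
Taxable value = $1,753,035 − $118,000 = $1,635,035
Linden Unified SD: $1,635,035 × 0.0186 = $30,411.651
Ferndale Township: $1,635,035 × 0.0065 = $10,627.7275
City of Linden: $1,635,035 × 0.011 = $17,985.385
Marlowe County: $1,635,035 × 0.00882 = $14,421.0087
Water District: $1,635,035 × 0.0018 = $2,943.063
Total = $30,411.651 + $10,627.7275 + $17,985.385 + $14,421.0087 + $2,943.063 = $76,388.8352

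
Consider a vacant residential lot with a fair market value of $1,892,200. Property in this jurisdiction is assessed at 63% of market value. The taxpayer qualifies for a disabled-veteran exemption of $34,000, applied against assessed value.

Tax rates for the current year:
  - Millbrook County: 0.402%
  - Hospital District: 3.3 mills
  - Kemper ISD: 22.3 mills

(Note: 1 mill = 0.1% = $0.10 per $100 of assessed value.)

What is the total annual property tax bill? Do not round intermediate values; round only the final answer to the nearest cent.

$34,302.51

Assessed value = $1,892,200 × 0.63 = $1,192,086
Taxable value = $1,192,086 − $34,000 = $1,158,086
Millbrook County: $1,158,086 × 0.00402 = $4,655.50572
Hospital District: $1,158,086 × 0.0033 = $3,821.6838
Kemper ISD: $1,158,086 × 0.0223 = $25,825.3178
Total = $34,302.50732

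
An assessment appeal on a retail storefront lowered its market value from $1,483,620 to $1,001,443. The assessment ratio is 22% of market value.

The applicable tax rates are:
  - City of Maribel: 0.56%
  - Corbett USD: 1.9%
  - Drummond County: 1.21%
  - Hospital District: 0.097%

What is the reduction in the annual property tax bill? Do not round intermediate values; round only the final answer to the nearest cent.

$3,995.99

Old assessed value = $1,483,620 × 0.22 = $326,396.4
New assessed value = $1,001,443 × 0.22 = $220,317.46
Combined rate = 0.0056 + 0.019 + 0.0121 + 0.00097 = 0.03767
Old tax = $326,396.4 × 0.03767 = $12,295.352388
New tax = $220,317.46 × 0.03767 = $8,299.3587182
Reduction = $12,295.352388 − $8,299.3587182 = $3,995.9936698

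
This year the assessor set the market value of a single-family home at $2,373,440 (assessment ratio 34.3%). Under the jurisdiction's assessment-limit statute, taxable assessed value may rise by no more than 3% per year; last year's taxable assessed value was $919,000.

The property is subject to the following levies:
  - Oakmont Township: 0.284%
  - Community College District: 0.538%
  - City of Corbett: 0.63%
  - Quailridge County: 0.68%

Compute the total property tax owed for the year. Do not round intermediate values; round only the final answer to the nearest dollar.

$17,356

Uncapped assessed value = $2,373,440 × 0.343 = $814,089.92
Cap limit = $919,000 × 1.03 = $946,570
Taxable assessed value = min($814,089.92, $946,570) = $814,089.92 (cap does not bind)
Oakmont Township: $814,089.92 × 0.00284 = $2,312.0153728
Community College District: $814,089.92 × 0.00538 = $4,379.8037696
City of Corbett: $814,089.92 × 0.0063 = $5,128.766496
Quailridge County: $814,089.92 × 0.0068 = $5,535.811456
Total = $17,356.3970944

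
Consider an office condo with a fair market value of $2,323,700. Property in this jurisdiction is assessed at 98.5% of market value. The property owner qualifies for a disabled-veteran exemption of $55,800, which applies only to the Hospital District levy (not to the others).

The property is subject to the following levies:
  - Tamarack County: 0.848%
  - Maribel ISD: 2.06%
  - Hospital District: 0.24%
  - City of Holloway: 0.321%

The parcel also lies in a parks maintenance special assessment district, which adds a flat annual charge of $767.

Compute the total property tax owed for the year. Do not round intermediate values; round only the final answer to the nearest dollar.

Assessed value = $2,323,700 × 0.985 = $2,288,844.5
Tamarack County: $2,288,844.5 × 0.00848 = $19,409.40136
Maribel ISD: $2,288,844.5 × 0.0206 = $47,150.1967
Hospital District: ($2,288,844.5 − $55,800) × 0.0024 = $2,233,044.5 × 0.0024 = $5,359.3068
City of Holloway: $2,288,844.5 × 0.00321 = $7,347.190845
Levies subtotal = $79,266.095705
Total = $79,266.095705 + $767 = $80,033.095705

$80,033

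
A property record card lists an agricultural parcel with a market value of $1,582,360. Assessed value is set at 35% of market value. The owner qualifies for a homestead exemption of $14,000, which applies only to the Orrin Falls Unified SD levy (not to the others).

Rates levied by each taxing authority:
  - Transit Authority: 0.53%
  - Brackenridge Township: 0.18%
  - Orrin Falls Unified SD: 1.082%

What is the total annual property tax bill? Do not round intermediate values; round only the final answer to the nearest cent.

Assessed value = $1,582,360 × 0.35 = $553,826
Transit Authority: $553,826 × 0.0053 = $2,935.2778
Brackenridge Township: $553,826 × 0.0018 = $996.8868
Orrin Falls Unified SD: ($553,826 − $14,000) × 0.01082 = $539,826 × 0.01082 = $5,840.91732
Total = $9,773.08192

$9,773.08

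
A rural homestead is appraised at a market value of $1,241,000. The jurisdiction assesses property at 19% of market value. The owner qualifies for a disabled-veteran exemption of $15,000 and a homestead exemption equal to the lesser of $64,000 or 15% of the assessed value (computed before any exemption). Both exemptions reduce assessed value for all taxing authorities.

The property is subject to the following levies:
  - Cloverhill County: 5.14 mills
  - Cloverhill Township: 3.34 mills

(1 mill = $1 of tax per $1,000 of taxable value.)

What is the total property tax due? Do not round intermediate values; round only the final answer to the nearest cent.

Assessed value = $1,241,000 × 0.19 = $235,790
Homestead exemption = min($64,000, 15% × $235,790) = min($64,000, $35,368.5) = $35,368.5 (percentage binds)
Taxable value = $235,790 − $15,000 − $35,368.5 = $185,421.5
Cloverhill County: $185,421.5 × 0.00514 = $953.06651
Cloverhill Township: $185,421.5 × 0.00334 = $619.30781
Total = $1,572.37432

$1,572.37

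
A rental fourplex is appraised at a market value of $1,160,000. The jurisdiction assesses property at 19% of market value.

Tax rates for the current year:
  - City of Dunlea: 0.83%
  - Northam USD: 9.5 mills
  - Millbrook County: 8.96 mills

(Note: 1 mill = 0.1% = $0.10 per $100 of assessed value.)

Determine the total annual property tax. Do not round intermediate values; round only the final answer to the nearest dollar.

Assessed value = $1,160,000 × 0.19 = $220,400
City of Dunlea: $220,400 × 0.0083 = $1,829.32
Northam USD: $220,400 × 0.0095 = $2,093.8
Millbrook County: $220,400 × 0.00896 = $1,974.784
Total = $5,897.904

$5,898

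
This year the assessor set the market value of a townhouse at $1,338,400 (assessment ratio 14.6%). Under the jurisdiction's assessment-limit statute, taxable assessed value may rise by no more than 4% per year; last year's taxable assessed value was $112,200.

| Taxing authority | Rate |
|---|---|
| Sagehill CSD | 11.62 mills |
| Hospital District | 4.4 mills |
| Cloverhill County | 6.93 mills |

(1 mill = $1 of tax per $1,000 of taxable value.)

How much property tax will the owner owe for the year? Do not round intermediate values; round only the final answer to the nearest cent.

$2,677.99

Uncapped assessed value = $1,338,400 × 0.146 = $195,406.4
Cap limit = $112,200 × 1.04 = $116,688
Taxable assessed value = min($195,406.4, $116,688) = $116,688 (cap binds)
Sagehill CSD: $116,688 × 0.01162 = $1,355.91456
Hospital District: $116,688 × 0.0044 = $513.4272
Cloverhill County: $116,688 × 0.00693 = $808.64784
Total = $2,677.9896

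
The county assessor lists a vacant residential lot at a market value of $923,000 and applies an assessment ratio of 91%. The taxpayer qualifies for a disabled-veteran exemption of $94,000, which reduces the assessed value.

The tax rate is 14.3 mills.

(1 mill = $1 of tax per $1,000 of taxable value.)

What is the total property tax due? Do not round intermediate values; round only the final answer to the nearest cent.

$10,666.80

Assessed value = $923,000 × 0.91 = $839,930
Taxable value = $839,930 − $94,000 = $745,930
Tax = $745,930 × 0.0143 = $10,666.799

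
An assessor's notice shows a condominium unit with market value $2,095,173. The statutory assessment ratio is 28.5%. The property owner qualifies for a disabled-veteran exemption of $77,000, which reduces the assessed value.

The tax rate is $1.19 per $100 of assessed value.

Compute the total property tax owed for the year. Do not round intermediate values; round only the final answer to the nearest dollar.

Assessed value = $2,095,173 × 0.285 = $597,124.305
Taxable value = $597,124.305 − $77,000 = $520,124.305
Tax = $520,124.305 × 0.0119 = $6,189.4792295

$6,189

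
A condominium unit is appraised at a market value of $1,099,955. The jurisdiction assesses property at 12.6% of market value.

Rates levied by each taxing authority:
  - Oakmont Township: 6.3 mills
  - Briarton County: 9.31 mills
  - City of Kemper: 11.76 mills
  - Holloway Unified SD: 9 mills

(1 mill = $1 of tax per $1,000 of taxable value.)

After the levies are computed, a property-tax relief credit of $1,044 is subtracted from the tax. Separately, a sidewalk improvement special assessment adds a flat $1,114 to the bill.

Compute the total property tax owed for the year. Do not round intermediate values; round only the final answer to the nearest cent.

$5,110.68

Assessed value = $1,099,955 × 0.126 = $138,594.33
Oakmont Township: $138,594.33 × 0.0063 = $873.144279
Briarton County: $138,594.33 × 0.00931 = $1,290.3132123
City of Kemper: $138,594.33 × 0.01176 = $1,629.8693208
Holloway Unified SD: $138,594.33 × 0.009 = $1,247.34897
Levies subtotal = $5,040.6757821
After credit = $5,040.6757821 − $1,044 = $3,996.6757821
Total = $3,996.6757821 + $1,114 = $5,110.6757821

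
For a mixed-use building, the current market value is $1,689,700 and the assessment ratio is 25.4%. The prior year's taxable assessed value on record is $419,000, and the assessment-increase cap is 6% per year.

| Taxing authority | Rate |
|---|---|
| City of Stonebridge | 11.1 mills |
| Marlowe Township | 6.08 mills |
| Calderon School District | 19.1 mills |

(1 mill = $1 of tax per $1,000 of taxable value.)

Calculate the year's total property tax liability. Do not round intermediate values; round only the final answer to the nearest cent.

Uncapped assessed value = $1,689,700 × 0.254 = $429,183.8
Cap limit = $419,000 × 1.06 = $444,140
Taxable assessed value = min($429,183.8, $444,140) = $429,183.8 (cap does not bind)
City of Stonebridge: $429,183.8 × 0.0111 = $4,763.94018
Marlowe Township: $429,183.8 × 0.00608 = $2,609.437504
Calderon School District: $429,183.8 × 0.0191 = $8,197.41058
Total = $15,570.788264

$15,570.79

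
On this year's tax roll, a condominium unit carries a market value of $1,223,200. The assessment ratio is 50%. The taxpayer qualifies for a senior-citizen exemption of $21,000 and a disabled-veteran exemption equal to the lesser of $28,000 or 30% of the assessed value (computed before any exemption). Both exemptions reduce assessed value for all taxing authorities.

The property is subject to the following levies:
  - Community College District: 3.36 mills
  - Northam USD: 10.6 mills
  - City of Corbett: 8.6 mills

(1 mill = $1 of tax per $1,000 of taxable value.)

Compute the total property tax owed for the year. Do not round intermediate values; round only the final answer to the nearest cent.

Assessed value = $1,223,200 × 0.5 = $611,600
Disabled-veteran exemption = min($28,000, 30% × $611,600) = min($28,000, $183,480) = $28,000 (dollar cap binds)
Taxable value = $611,600 − $21,000 − $28,000 = $562,600
Community College District: $562,600 × 0.00336 = $1,890.336
Northam USD: $562,600 × 0.0106 = $5,963.56
City of Corbett: $562,600 × 0.0086 = $4,838.36
Total = $12,692.256

$12,692.26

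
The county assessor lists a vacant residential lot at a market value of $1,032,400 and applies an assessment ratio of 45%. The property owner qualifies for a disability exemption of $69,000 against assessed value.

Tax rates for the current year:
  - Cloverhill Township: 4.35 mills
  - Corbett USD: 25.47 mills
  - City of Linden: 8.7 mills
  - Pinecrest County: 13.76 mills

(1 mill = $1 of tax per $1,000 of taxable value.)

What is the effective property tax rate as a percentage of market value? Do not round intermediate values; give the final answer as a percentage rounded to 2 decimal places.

Assessed value = $1,032,400 × 0.45 = $464,580
Taxable value = $464,580 − $69,000 = $395,580
Cloverhill Township: $395,580 × 0.00435 = $1,720.773
Corbett USD: $395,580 × 0.02547 = $10,075.4226
City of Linden: $395,580 × 0.0087 = $3,441.546
Pinecrest County: $395,580 × 0.01376 = $5,443.1808
Total tax = $20,680.9224
Effective rate = $20,680.9224 ÷ $1,032,400 = 2.00% of market value

2.00%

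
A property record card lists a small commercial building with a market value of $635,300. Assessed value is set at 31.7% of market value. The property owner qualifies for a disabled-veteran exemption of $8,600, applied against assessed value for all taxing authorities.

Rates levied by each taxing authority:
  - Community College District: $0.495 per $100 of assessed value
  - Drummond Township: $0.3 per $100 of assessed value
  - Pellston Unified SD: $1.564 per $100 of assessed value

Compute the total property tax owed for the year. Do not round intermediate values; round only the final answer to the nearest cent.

$4,547.92

Assessed value = $635,300 × 0.317 = $201,390.1
Taxable value = $201,390.1 − $8,600 = $192,790.1
Community College District: $192,790.1 × 0.00495 = $954.310995
Drummond Township: $192,790.1 × 0.003 = $578.3703
Pellston Unified SD: $192,790.1 × 0.01564 = $3,015.237164
Total = $954.310995 + $578.3703 + $3,015.237164 = $4,547.918459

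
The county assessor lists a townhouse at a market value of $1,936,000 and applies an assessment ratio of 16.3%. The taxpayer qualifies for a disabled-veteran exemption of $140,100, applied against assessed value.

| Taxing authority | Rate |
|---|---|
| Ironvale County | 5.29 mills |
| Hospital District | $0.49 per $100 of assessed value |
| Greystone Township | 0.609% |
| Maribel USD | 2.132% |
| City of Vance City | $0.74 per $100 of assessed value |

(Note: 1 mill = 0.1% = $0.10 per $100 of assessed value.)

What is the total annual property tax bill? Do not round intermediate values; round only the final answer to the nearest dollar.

$7,896

Assessed value = $1,936,000 × 0.163 = $315,568
Taxable value = $315,568 − $140,100 = $175,468
Ironvale County: $175,468 × 0.00529 = $928.22572
Hospital District: $175,468 × 0.0049 = $859.7932
Greystone Township: $175,468 × 0.00609 = $1,068.60012
Maribel USD: $175,468 × 0.02132 = $3,740.97776
City of Vance City: $175,468 × 0.0074 = $1,298.4632
Total = $7,896.06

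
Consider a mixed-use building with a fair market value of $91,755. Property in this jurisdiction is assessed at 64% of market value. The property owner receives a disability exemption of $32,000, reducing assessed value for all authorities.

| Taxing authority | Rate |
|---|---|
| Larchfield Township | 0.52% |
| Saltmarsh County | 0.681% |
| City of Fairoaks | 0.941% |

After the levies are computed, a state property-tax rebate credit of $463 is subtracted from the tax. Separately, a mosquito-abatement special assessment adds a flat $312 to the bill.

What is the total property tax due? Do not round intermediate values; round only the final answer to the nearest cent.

Assessed value = $91,755 × 0.64 = $58,723.2
Taxable value = $58,723.2 − $32,000 = $26,723.2
Larchfield Township: $26,723.2 × 0.0052 = $138.96064
Saltmarsh County: $26,723.2 × 0.00681 = $181.984992
City of Fairoaks: $26,723.2 × 0.00941 = $251.465312
Levies subtotal = $572.410944
After credit = $572.410944 − $463 = $109.410944
Total = $109.410944 + $312 = $421.410944

$421.41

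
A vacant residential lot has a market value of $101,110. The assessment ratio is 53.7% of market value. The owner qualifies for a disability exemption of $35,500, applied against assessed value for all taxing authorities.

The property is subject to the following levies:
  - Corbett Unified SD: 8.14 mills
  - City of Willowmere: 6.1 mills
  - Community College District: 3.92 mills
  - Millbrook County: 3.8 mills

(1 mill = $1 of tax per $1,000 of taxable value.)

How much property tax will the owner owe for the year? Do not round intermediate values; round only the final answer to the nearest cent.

Assessed value = $101,110 × 0.537 = $54,296.07
Taxable value = $54,296.07 − $35,500 = $18,796.07
Corbett Unified SD: $18,796.07 × 0.00814 = $153.0000098
City of Willowmere: $18,796.07 × 0.0061 = $114.656027
Community College District: $18,796.07 × 0.00392 = $73.6805944
Millbrook County: $18,796.07 × 0.0038 = $71.425066
Total = $153.0000098 + $114.656027 + $73.6805944 + $71.425066 = $412.7616972

$412.76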